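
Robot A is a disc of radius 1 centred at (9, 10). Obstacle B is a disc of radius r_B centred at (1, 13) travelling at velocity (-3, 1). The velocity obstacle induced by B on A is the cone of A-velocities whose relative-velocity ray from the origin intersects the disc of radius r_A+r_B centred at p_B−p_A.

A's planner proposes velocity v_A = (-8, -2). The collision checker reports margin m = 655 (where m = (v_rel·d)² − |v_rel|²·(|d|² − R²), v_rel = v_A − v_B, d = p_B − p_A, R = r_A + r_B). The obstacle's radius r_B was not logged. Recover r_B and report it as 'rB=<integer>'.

m = 655
d = (-8, 3);  v_rel = (-5, -3),  |v_rel|² = 34
v_rel×d = (-5)·(3) − (-3)·(-8) = -39
since m = R²·34 − (-39)²:  R² = (1521 + 655) / 34 = 64
R = √64 = 8  ⇒  r_B = 8 − 1 = 7

rB=7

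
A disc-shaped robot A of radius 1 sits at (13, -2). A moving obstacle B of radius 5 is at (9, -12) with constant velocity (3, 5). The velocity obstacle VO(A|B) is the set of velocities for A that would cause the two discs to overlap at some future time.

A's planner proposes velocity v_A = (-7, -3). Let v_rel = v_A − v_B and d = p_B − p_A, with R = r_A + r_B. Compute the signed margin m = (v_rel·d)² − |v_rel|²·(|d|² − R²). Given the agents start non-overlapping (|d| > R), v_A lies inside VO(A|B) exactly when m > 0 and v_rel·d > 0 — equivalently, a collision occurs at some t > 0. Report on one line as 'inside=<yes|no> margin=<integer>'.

d = (-4, -10),  |d|² = 116;  R = 1+5 = 6,  c = 116−6² = 80
v_rel = (-10, -8),  |v_rel|² = 164;  v_rel·d = (-10)·(-4) + (-8)·(-10) = 120
164·t² − 240·t + 80 = 0  ⇒  m = 120² − 164·80 = 1280
m = 1280 > 0,  v_rel·d = 120 > 0  ⇒  inside

inside=yes margin=1280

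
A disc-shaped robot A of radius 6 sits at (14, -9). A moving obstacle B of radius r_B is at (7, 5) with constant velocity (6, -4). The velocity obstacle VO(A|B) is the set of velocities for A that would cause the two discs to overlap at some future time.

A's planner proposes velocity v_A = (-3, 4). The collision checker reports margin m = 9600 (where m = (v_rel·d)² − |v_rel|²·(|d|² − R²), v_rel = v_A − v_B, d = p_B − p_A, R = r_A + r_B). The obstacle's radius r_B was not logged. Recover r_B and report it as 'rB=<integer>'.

m = 9600
d = (-7, 14);  v_rel = (-9, 8),  |v_rel|² = 145
v_rel×d = (-9)·(14) − (8)·(-7) = -70
since m = R²·145 − (-70)²:  R² = (4900 + 9600) / 145 = 100
R = √100 = 10  ⇒  r_B = 10 − 6 = 4

rB=4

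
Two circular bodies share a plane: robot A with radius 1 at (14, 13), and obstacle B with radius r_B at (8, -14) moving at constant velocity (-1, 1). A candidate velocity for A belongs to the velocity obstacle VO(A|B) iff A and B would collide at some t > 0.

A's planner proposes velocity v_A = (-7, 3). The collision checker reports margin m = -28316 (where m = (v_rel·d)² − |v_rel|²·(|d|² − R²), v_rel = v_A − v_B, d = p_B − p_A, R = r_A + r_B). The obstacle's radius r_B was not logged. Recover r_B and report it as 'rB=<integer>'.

m = -28316
d = (-6, -27);  v_rel = (-6, 2),  |v_rel|² = 40
v_rel×d = (-6)·(-27) − (2)·(-6) = 174
since m = R²·40 − 174²:  R² = (30276 + -28316) / 40 = 49
R = √49 = 7  ⇒  r_B = 7 − 1 = 6

rB=6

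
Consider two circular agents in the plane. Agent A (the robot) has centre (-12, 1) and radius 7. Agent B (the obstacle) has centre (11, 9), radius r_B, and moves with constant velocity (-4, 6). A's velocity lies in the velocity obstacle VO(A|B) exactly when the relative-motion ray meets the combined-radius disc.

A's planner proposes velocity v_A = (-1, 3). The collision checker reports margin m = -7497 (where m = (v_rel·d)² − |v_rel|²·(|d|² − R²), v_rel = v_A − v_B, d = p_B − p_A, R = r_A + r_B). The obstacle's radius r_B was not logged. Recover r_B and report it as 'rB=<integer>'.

m = -7497
d = (23, 8);  v_rel = (3, -3),  |v_rel|² = 18
v_rel×d = (3)·(8) − (-3)·(23) = 93
since m = R²·18 − 93²:  R² = (8649 + -7497) / 18 = 64
R = √64 = 8  ⇒  r_B = 8 − 7 = 1

rB=1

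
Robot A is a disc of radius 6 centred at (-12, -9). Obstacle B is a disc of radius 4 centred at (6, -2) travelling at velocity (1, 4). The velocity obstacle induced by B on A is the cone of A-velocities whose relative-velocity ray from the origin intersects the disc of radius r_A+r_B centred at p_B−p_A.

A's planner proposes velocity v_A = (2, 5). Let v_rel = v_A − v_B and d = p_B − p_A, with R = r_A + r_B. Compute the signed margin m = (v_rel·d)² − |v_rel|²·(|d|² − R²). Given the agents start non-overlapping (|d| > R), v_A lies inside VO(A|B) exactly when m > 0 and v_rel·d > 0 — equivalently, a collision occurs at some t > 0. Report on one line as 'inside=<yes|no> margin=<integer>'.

d = (18, 7),  |d|² = 373;  R = 6+4 = 10,  c = 373−10² = 273
v_rel = (1, 1),  |v_rel|² = 2;  v_rel·d = (1)·(18) + (1)·(7) = 25
2·t² − 50·t + 273 = 0  ⇒  m = 25² − 2·273 = 79
m = 79 > 0,  v_rel·d = 25 > 0  ⇒  inside

inside=yes margin=79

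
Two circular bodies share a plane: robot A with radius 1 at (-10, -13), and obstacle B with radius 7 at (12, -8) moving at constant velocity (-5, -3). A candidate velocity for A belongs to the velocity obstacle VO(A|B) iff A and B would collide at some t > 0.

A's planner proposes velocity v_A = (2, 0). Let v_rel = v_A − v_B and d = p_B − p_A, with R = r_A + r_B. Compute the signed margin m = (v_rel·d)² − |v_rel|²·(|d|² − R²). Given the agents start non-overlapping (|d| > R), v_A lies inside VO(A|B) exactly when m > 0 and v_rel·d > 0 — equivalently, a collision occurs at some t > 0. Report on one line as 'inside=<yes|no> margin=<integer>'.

d = (22, 5),  |d|² = 509;  R = 1+7 = 8,  c = 509−8² = 445
v_rel = (7, 3),  |v_rel|² = 58;  v_rel·d = (7)·(22) + (3)·(5) = 169
58·t² − 338·t + 445 = 0  ⇒  m = 169² − 58·445 = 2751
m = 2751 > 0,  v_rel·d = 169 > 0  ⇒  inside

inside=yes margin=2751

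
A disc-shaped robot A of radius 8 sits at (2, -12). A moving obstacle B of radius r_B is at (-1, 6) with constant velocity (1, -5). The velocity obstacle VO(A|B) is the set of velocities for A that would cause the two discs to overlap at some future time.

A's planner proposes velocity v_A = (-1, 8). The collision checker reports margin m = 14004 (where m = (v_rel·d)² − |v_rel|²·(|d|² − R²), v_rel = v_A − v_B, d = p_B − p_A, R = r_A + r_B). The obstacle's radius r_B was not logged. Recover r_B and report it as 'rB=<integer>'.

m = 14004
d = (-3, 18);  v_rel = (-2, 13),  |v_rel|² = 173
v_rel×d = (-2)·(18) − (13)·(-3) = 3
since m = R²·173 − 3²:  R² = (9 + 14004) / 173 = 81
R = √81 = 9  ⇒  r_B = 9 − 8 = 1

rB=1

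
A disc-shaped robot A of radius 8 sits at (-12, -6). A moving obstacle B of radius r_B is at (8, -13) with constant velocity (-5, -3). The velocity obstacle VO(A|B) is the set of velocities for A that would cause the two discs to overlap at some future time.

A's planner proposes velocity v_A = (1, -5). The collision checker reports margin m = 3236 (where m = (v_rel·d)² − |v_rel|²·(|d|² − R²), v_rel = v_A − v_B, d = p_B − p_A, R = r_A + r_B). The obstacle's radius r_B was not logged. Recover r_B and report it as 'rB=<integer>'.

m = 3236
d = (20, -7);  v_rel = (6, -2),  |v_rel|² = 40
v_rel×d = (6)·(-7) − (-2)·(20) = -2
since m = R²·40 − (-2)²:  R² = (4 + 3236) / 40 = 81
R = √81 = 9  ⇒  r_B = 9 − 8 = 1

rB=1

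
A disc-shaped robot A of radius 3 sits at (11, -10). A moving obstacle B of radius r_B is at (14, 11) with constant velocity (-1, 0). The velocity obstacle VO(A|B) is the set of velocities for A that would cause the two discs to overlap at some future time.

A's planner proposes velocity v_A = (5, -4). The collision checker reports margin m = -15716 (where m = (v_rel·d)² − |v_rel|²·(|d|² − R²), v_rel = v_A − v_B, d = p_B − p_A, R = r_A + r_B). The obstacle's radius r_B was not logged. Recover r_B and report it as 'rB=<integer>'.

m = -15716
d = (3, 21);  v_rel = (6, -4),  |v_rel|² = 52
v_rel×d = (6)·(21) − (-4)·(3) = 138
since m = R²·52 − 138²:  R² = (19044 + -15716) / 52 = 64
R = √64 = 8  ⇒  r_B = 8 − 3 = 5

rB=5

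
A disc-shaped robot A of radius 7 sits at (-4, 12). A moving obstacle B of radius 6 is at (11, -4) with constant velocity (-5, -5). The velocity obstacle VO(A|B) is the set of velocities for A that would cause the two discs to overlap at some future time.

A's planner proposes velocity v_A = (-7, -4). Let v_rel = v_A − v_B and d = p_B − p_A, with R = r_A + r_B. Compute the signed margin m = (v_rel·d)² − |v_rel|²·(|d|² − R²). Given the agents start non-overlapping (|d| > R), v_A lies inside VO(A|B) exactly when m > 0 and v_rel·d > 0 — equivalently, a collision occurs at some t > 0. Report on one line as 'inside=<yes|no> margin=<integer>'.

d = (15, -16),  |d|² = 481;  R = 7+6 = 13,  c = 481−13² = 312
v_rel = (-2, 1),  |v_rel|² = 5;  v_rel·d = (-2)·(15) + (1)·(-16) = -46
5·t² + 92·t + 312 = 0  ⇒  m = (-46)² − 5·312 = 556
m = 556 > 0,  v_rel·d = -46 < 0  ⇒  outside

inside=no margin=556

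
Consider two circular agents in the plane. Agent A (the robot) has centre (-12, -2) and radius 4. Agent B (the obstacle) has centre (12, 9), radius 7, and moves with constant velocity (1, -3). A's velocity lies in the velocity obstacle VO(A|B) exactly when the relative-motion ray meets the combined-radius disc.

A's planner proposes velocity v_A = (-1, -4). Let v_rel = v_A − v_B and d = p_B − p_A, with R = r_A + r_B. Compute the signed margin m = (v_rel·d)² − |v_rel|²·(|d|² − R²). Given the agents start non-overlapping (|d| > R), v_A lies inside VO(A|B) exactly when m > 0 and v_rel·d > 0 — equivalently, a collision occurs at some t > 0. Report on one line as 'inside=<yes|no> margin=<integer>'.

d = (24, 11),  |d|² = 697;  R = 4+7 = 11,  c = 697−11² = 576
v_rel = (-2, -1),  |v_rel|² = 5;  v_rel·d = (-2)·(24) + (-1)·(11) = -59
5·t² + 118·t + 576 = 0  ⇒  m = (-59)² − 5·576 = 601
m = 601 > 0,  v_rel·d = -59 < 0  ⇒  outside

inside=no margin=601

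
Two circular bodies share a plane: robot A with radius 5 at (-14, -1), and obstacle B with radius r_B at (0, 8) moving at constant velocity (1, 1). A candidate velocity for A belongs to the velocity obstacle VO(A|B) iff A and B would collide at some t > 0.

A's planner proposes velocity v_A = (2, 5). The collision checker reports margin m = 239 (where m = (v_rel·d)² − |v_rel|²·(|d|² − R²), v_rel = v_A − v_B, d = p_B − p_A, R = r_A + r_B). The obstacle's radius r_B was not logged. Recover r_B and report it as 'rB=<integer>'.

m = 239
d = (14, 9);  v_rel = (1, 4),  |v_rel|² = 17
v_rel×d = (1)·(9) − (4)·(14) = -47
since m = R²·17 − (-47)²:  R² = (2209 + 239) / 17 = 144
R = √144 = 12  ⇒  r_B = 12 − 5 = 7

rB=7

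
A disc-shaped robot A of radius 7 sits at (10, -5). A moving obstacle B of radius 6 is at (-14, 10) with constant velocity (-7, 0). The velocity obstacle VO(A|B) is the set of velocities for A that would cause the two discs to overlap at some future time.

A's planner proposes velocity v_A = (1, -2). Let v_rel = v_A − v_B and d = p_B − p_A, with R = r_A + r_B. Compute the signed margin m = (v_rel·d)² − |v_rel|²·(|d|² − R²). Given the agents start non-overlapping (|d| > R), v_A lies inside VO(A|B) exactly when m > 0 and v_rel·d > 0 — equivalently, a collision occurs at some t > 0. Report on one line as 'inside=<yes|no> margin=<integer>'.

d = (-24, 15),  |d|² = 801;  R = 7+6 = 13,  c = 801−13² = 632
v_rel = (8, -2),  |v_rel|² = 68;  v_rel·d = (8)·(-24) + (-2)·(15) = -222
68·t² + 444·t + 632 = 0  ⇒  m = (-222)² − 68·632 = 6308
m = 6308 > 0,  v_rel·d = -222 < 0  ⇒  outside

inside=no margin=6308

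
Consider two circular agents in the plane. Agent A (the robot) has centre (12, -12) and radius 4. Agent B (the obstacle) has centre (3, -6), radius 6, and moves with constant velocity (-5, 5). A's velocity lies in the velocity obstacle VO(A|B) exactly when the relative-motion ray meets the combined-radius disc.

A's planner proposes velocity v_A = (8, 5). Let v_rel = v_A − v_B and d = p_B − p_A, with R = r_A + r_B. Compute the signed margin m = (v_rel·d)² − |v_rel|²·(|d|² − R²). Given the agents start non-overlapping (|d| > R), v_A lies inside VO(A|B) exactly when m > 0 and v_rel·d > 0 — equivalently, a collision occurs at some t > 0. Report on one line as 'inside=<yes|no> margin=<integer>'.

d = (-9, 6),  |d|² = 117;  R = 4+6 = 10,  c = 117−10² = 17
v_rel = (13, 0),  |v_rel|² = 169;  v_rel·d = (13)·(-9) + (0)·(6) = -117
169·t² + 234·t + 17 = 0  ⇒  m = (-117)² − 169·17 = 10816
m = 10816 > 0,  v_rel·d = -117 < 0  ⇒  outside

inside=no margin=10816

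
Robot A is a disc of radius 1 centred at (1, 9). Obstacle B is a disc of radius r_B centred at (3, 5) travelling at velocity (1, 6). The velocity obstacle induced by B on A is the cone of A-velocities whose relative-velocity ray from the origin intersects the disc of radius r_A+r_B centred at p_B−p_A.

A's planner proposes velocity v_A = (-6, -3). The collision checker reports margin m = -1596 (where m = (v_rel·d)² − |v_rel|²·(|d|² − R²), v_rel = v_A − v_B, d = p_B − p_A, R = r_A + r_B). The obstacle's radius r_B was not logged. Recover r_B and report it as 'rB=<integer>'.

m = -1596
d = (2, -4);  v_rel = (-7, -9),  |v_rel|² = 130
v_rel×d = (-7)·(-4) − (-9)·(2) = 46
since m = R²·130 − 46²:  R² = (2116 + -1596) / 130 = 4
R = √4 = 2  ⇒  r_B = 2 − 1 = 1

rB=1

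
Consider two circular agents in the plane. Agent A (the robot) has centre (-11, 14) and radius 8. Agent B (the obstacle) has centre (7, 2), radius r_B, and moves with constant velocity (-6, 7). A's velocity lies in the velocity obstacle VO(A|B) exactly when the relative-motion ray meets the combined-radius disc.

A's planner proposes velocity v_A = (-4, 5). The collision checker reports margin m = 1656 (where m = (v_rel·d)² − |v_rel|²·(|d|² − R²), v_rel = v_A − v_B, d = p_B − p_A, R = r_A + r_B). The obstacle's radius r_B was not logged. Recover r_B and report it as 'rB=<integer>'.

m = 1656
d = (18, -12);  v_rel = (2, -2),  |v_rel|² = 8
v_rel×d = (2)·(-12) − (-2)·(18) = 12
since m = R²·8 − 12²:  R² = (144 + 1656) / 8 = 225
R = √225 = 15  ⇒  r_B = 15 − 8 = 7

rB=7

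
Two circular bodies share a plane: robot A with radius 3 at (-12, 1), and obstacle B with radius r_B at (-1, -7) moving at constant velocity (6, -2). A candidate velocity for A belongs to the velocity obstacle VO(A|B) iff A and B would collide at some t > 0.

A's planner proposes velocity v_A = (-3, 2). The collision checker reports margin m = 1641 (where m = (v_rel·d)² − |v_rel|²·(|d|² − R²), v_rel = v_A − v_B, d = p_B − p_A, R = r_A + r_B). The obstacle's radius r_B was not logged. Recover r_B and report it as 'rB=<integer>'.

m = 1641
d = (11, -8);  v_rel = (-9, 4),  |v_rel|² = 97
v_rel×d = (-9)·(-8) − (4)·(11) = 28
since m = R²·97 − 28²:  R² = (784 + 1641) / 97 = 25
R = √25 = 5  ⇒  r_B = 5 − 3 = 2

rB=2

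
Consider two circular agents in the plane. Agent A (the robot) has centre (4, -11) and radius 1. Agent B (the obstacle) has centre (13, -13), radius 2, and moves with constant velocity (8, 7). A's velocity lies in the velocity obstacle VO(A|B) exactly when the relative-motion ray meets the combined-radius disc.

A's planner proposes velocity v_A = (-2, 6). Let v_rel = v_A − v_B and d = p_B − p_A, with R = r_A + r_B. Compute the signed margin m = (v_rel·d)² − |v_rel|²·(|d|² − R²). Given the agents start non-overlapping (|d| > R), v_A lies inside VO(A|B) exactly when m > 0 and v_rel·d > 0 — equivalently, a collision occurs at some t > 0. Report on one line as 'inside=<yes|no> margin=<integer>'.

d = (9, -2),  |d|² = 85;  R = 1+2 = 3,  c = 85−3² = 76
v_rel = (-10, -1),  |v_rel|² = 101;  v_rel·d = (-10)·(9) + (-1)·(-2) = -88
101·t² + 176·t + 76 = 0  ⇒  m = (-88)² − 101·76 = 68
m = 68 > 0,  v_rel·d = -88 < 0  ⇒  outside

inside=no margin=68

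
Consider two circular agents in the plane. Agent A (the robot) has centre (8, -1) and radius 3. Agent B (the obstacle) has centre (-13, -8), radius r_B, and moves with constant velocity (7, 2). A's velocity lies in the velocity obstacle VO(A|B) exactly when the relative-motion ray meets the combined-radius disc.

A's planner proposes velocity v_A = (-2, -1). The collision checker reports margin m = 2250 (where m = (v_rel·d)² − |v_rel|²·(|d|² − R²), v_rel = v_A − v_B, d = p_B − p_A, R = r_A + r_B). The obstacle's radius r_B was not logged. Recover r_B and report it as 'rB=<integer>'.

m = 2250
d = (-21, -7);  v_rel = (-9, -3),  |v_rel|² = 90
v_rel×d = (-9)·(-7) − (-3)·(-21) = 0
since m = R²·90 − 0²:  R² = (0 + 2250) / 90 = 25
R = √25 = 5  ⇒  r_B = 5 − 3 = 2

rB=2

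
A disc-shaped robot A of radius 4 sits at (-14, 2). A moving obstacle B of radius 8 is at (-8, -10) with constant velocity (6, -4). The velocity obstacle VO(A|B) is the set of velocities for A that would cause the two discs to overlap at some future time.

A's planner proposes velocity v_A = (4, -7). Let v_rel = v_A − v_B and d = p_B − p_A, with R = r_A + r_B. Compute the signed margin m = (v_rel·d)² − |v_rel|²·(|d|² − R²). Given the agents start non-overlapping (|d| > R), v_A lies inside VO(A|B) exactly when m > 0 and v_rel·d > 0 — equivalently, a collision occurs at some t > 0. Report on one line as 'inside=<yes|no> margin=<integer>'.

d = (6, -12),  |d|² = 180;  R = 4+8 = 12,  c = 180−12² = 36
v_rel = (-2, -3),  |v_rel|² = 13;  v_rel·d = (-2)·(6) + (-3)·(-12) = 24
13·t² − 48·t + 36 = 0  ⇒  m = 24² − 13·36 = 108
m = 108 > 0,  v_rel·d = 24 > 0  ⇒  inside

inside=yes margin=108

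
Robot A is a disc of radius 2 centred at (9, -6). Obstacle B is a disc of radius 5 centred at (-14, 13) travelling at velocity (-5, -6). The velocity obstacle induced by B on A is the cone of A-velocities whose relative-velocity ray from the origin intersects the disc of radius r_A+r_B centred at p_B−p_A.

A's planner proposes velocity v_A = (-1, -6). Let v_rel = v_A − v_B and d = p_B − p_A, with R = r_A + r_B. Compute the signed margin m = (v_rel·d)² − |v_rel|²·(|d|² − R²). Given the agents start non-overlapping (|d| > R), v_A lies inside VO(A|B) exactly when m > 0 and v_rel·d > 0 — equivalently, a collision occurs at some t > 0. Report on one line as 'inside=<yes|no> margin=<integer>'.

d = (-23, 19),  |d|² = 890;  R = 2+5 = 7,  c = 890−7² = 841
v_rel = (4, 0),  |v_rel|² = 16;  v_rel·d = (4)·(-23) + (0)·(19) = -92
16·t² + 184·t + 841 = 0  ⇒  m = (-92)² − 16·841 = -4992
m = -4992 < 0,  v_rel·d = -92 < 0  ⇒  outside

inside=no margin=-4992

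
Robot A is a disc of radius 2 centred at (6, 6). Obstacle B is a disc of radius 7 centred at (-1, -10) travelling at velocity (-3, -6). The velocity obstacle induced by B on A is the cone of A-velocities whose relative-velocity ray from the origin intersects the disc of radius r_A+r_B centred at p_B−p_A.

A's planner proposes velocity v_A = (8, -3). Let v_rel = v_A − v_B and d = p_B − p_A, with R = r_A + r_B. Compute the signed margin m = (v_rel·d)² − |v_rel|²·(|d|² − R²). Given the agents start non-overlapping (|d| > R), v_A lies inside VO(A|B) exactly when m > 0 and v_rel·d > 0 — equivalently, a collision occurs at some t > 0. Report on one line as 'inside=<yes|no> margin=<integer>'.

d = (-7, -16),  |d|² = 305;  R = 2+7 = 9,  c = 305−9² = 224
v_rel = (11, 3),  |v_rel|² = 130;  v_rel·d = (11)·(-7) + (3)·(-16) = -125
130·t² + 250·t + 224 = 0  ⇒  m = (-125)² − 130·224 = -13495
m = -13495 < 0,  v_rel·d = -125 < 0  ⇒  outside

inside=no margin=-13495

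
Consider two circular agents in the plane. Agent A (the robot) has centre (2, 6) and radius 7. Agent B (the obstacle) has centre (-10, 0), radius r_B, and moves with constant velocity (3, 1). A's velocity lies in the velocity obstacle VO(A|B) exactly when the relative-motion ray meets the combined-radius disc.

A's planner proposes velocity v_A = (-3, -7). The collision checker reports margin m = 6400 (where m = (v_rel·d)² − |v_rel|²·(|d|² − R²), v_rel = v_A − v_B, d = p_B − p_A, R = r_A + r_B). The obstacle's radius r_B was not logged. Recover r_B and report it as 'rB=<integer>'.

m = 6400
d = (-12, -6);  v_rel = (-6, -8),  |v_rel|² = 100
v_rel×d = (-6)·(-6) − (-8)·(-12) = -60
since m = R²·100 − (-60)²:  R² = (3600 + 6400) / 100 = 100
R = √100 = 10  ⇒  r_B = 10 − 7 = 3

rB=3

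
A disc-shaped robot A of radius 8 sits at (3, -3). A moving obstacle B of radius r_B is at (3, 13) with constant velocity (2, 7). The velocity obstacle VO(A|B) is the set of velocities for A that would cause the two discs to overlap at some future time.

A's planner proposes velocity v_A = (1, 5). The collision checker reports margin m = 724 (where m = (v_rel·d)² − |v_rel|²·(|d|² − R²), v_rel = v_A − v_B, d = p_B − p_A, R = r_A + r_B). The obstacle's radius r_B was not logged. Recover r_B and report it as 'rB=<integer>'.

m = 724
d = (0, 16);  v_rel = (-1, -2),  |v_rel|² = 5
v_rel×d = (-1)·(16) − (-2)·(0) = -16
since m = R²·5 − (-16)²:  R² = (256 + 724) / 5 = 196
R = √196 = 14  ⇒  r_B = 14 − 8 = 6

rB=6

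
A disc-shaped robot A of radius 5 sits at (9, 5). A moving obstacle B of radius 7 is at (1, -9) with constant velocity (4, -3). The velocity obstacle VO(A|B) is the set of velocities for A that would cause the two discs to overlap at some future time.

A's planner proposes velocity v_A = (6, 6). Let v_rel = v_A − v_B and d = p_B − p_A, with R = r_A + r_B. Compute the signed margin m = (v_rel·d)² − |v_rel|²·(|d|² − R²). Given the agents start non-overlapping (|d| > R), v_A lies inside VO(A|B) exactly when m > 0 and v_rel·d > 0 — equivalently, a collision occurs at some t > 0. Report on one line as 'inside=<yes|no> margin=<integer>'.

d = (-8, -14),  |d|² = 260;  R = 5+7 = 12,  c = 260−12² = 116
v_rel = (2, 9),  |v_rel|² = 85;  v_rel·d = (2)·(-8) + (9)·(-14) = -142
85·t² + 284·t + 116 = 0  ⇒  m = (-142)² − 85·116 = 10304
m = 10304 > 0,  v_rel·d = -142 < 0  ⇒  outside

inside=no margin=10304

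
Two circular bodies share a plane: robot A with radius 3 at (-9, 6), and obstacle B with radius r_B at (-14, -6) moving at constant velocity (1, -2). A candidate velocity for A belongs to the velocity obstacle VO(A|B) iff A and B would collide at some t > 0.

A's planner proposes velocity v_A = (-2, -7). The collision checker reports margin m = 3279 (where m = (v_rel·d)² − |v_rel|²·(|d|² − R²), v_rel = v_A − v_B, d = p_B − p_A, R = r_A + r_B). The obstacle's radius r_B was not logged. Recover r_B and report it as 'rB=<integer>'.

m = 3279
d = (-5, -12);  v_rel = (-3, -5),  |v_rel|² = 34
v_rel×d = (-3)·(-12) − (-5)·(-5) = 11
since m = R²·34 − 11²:  R² = (121 + 3279) / 34 = 100
R = √100 = 10  ⇒  r_B = 10 − 3 = 7

rB=7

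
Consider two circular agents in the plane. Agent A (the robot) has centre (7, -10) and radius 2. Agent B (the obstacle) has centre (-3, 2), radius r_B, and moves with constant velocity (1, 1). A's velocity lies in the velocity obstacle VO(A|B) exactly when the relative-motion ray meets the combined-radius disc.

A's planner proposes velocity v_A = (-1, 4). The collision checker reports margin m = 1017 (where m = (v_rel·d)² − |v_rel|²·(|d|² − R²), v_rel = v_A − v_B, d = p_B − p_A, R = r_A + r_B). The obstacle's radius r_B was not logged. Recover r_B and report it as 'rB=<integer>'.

m = 1017
d = (-10, 12);  v_rel = (-2, 3),  |v_rel|² = 13
v_rel×d = (-2)·(12) − (3)·(-10) = 6
since m = R²·13 − 6²:  R² = (36 + 1017) / 13 = 81
R = √81 = 9  ⇒  r_B = 9 − 2 = 7

rB=7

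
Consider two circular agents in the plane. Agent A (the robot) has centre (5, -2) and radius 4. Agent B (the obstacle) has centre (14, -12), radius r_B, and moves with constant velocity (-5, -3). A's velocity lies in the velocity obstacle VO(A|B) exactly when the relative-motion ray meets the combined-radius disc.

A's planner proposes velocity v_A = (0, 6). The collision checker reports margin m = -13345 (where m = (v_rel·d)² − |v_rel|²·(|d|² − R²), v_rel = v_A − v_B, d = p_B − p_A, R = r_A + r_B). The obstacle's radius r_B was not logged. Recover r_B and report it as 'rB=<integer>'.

m = -13345
d = (9, -10);  v_rel = (5, 9),  |v_rel|² = 106
v_rel×d = (5)·(-10) − (9)·(9) = -131
since m = R²·106 − (-131)²:  R² = (17161 + -13345) / 106 = 36
R = √36 = 6  ⇒  r_B = 6 − 4 = 2

rB=2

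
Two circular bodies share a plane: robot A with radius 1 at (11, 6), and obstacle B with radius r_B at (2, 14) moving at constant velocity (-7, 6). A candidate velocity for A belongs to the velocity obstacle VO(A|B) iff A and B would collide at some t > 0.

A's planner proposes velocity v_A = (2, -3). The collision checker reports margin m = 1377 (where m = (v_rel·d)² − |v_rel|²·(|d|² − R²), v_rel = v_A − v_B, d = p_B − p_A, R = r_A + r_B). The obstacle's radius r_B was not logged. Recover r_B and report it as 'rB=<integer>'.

m = 1377
d = (-9, 8);  v_rel = (9, -9),  |v_rel|² = 162
v_rel×d = (9)·(8) − (-9)·(-9) = -9
since m = R²·162 − (-9)²:  R² = (81 + 1377) / 162 = 9
R = √9 = 3  ⇒  r_B = 3 − 1 = 2

rB=2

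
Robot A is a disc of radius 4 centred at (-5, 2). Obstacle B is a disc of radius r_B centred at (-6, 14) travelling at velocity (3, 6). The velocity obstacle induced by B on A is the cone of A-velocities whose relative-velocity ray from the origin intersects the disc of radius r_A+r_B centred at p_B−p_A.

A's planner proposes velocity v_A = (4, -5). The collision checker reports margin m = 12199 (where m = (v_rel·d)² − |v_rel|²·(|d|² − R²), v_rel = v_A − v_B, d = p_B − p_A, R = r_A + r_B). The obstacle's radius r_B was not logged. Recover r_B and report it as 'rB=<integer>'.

m = 12199
d = (-1, 12);  v_rel = (1, -11),  |v_rel|² = 122
v_rel×d = (1)·(12) − (-11)·(-1) = 1
since m = R²·122 − 1²:  R² = (1 + 12199) / 122 = 100
R = √100 = 10  ⇒  r_B = 10 − 4 = 6

rB=6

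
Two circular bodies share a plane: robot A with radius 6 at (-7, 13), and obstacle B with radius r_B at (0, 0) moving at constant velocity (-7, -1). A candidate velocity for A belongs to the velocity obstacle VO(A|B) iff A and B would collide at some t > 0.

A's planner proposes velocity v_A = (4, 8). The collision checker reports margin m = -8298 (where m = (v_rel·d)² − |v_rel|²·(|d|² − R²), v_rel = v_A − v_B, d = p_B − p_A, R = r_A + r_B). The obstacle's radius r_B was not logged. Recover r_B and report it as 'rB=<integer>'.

m = -8298
d = (7, -13);  v_rel = (11, 9),  |v_rel|² = 202
v_rel×d = (11)·(-13) − (9)·(7) = -206
since m = R²·202 − (-206)²:  R² = (42436 + -8298) / 202 = 169
R = √169 = 13  ⇒  r_B = 13 − 6 = 7

rB=7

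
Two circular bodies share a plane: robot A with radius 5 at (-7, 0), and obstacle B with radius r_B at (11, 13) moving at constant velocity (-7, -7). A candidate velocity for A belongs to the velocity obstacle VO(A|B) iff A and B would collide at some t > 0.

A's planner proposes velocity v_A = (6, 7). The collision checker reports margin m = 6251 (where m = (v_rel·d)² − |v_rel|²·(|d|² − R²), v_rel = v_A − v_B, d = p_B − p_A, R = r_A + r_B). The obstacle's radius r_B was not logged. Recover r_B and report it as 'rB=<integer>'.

m = 6251
d = (18, 13);  v_rel = (13, 14),  |v_rel|² = 365
v_rel×d = (13)·(13) − (14)·(18) = -83
since m = R²·365 − (-83)²:  R² = (6889 + 6251) / 365 = 36
R = √36 = 6  ⇒  r_B = 6 − 5 = 1

rB=1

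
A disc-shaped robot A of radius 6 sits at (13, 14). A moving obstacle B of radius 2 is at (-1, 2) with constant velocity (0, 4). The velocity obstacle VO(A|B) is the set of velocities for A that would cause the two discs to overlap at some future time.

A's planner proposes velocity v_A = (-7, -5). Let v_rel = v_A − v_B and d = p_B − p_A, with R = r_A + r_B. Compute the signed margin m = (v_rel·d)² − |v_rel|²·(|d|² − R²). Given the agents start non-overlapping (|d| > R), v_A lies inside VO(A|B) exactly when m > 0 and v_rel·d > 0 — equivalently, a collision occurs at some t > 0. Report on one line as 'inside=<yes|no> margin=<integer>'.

d = (-14, -12),  |d|² = 340;  R = 6+2 = 8,  c = 340−8² = 276
v_rel = (-7, -9),  |v_rel|² = 130;  v_rel·d = (-7)·(-14) + (-9)·(-12) = 206
130·t² − 412·t + 276 = 0  ⇒  m = 206² − 130·276 = 6556
m = 6556 > 0,  v_rel·d = 206 > 0  ⇒  inside

inside=yes margin=6556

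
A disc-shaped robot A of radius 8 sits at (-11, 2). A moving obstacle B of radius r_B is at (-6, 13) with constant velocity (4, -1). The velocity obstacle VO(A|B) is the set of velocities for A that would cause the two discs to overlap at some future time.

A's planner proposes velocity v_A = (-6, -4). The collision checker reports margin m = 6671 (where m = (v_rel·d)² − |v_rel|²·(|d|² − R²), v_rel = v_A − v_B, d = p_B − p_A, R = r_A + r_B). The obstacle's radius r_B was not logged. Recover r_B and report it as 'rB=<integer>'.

m = 6671
d = (5, 11);  v_rel = (-10, -3),  |v_rel|² = 109
v_rel×d = (-10)·(11) − (-3)·(5) = -95
since m = R²·109 − (-95)²:  R² = (9025 + 6671) / 109 = 144
R = √144 = 12  ⇒  r_B = 12 − 8 = 4

rB=4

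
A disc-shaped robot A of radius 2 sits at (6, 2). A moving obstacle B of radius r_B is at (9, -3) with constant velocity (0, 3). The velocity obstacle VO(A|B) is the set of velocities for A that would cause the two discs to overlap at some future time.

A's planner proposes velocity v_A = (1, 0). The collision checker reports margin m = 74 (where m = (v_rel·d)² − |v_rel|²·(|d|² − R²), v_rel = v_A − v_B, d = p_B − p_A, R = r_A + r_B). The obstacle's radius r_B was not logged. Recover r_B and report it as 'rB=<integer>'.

m = 74
d = (3, -5);  v_rel = (1, -3),  |v_rel|² = 10
v_rel×d = (1)·(-5) − (-3)·(3) = 4
since m = R²·10 − 4²:  R² = (16 + 74) / 10 = 9
R = √9 = 3  ⇒  r_B = 3 − 2 = 1

rB=1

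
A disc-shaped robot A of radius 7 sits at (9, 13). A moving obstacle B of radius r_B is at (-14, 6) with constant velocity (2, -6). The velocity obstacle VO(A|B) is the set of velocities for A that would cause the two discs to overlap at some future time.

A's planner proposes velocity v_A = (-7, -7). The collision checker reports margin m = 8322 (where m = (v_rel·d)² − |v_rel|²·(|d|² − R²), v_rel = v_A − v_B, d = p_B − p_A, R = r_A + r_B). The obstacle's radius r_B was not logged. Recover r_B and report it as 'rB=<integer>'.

m = 8322
d = (-23, -7);  v_rel = (-9, -1),  |v_rel|² = 82
v_rel×d = (-9)·(-7) − (-1)·(-23) = 40
since m = R²·82 − 40²:  R² = (1600 + 8322) / 82 = 121
R = √121 = 11  ⇒  r_B = 11 − 7 = 4

rB=4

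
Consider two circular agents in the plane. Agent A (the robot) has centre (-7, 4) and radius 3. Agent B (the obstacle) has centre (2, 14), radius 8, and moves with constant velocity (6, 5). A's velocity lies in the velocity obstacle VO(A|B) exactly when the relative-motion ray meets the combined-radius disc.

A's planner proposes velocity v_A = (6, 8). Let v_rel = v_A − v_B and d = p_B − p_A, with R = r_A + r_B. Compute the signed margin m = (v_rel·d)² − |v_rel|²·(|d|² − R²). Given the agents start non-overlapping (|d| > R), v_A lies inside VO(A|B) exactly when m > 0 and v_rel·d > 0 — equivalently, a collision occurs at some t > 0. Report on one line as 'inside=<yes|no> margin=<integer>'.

d = (9, 10),  |d|² = 181;  R = 3+8 = 11,  c = 181−11² = 60
v_rel = (0, 3),  |v_rel|² = 9;  v_rel·d = (0)·(9) + (3)·(10) = 30
9·t² − 60·t + 60 = 0  ⇒  m = 30² − 9·60 = 360
m = 360 > 0,  v_rel·d = 30 > 0  ⇒  inside

inside=yes margin=360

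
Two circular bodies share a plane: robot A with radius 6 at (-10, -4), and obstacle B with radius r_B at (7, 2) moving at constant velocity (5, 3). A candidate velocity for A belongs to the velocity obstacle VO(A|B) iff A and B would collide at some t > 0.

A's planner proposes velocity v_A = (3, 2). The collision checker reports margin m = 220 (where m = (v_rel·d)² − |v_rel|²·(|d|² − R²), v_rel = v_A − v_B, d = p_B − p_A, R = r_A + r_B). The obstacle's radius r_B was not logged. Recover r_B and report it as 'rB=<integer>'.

m = 220
d = (17, 6);  v_rel = (-2, -1),  |v_rel|² = 5
v_rel×d = (-2)·(6) − (-1)·(17) = 5
since m = R²·5 − 5²:  R² = (25 + 220) / 5 = 49
R = √49 = 7  ⇒  r_B = 7 − 6 = 1

rB=1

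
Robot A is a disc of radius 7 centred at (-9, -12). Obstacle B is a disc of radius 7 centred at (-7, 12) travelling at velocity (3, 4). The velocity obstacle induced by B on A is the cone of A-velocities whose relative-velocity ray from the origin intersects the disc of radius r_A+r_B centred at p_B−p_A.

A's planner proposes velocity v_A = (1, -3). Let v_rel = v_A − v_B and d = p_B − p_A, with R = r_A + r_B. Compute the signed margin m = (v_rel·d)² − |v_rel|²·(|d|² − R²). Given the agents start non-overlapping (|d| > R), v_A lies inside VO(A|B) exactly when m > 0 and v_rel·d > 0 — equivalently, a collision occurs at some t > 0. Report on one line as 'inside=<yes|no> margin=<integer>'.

d = (2, 24),  |d|² = 580;  R = 7+7 = 14,  c = 580−14² = 384
v_rel = (-2, -7),  |v_rel|² = 53;  v_rel·d = (-2)·(2) + (-7)·(24) = -172
53·t² + 344·t + 384 = 0  ⇒  m = (-172)² − 53·384 = 9232
m = 9232 > 0,  v_rel·d = -172 < 0  ⇒  outside

inside=no margin=9232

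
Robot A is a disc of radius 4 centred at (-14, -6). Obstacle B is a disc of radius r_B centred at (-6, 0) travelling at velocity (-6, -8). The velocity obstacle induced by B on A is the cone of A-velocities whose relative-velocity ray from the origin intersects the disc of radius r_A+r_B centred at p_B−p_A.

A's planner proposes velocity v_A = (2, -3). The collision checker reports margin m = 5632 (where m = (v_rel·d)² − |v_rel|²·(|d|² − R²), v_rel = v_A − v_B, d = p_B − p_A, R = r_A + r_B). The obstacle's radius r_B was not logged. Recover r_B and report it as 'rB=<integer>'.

m = 5632
d = (8, 6);  v_rel = (8, 5),  |v_rel|² = 89
v_rel×d = (8)·(6) − (5)·(8) = 8
since m = R²·89 − 8²:  R² = (64 + 5632) / 89 = 64
R = √64 = 8  ⇒  r_B = 8 − 4 = 4

rB=4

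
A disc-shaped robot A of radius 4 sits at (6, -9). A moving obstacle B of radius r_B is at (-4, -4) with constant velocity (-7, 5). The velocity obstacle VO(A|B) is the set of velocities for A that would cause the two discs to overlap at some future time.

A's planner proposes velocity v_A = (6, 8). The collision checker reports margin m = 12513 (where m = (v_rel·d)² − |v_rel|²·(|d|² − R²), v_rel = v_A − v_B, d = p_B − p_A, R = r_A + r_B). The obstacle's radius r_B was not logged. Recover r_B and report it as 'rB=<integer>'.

m = 12513
d = (-10, 5);  v_rel = (13, 3),  |v_rel|² = 178
v_rel×d = (13)·(5) − (3)·(-10) = 95
since m = R²·178 − 95²:  R² = (9025 + 12513) / 178 = 121
R = √121 = 11  ⇒  r_B = 11 − 4 = 7

rB=7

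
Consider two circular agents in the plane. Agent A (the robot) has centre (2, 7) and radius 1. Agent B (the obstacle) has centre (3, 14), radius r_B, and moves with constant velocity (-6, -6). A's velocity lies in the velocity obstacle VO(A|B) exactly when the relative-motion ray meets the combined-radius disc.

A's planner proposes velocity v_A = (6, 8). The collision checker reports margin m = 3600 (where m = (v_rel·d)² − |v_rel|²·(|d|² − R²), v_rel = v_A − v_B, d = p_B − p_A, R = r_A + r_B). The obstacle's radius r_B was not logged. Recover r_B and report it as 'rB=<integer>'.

m = 3600
d = (1, 7);  v_rel = (12, 14),  |v_rel|² = 340
v_rel×d = (12)·(7) − (14)·(1) = 70
since m = R²·340 − 70²:  R² = (4900 + 3600) / 340 = 25
R = √25 = 5  ⇒  r_B = 5 − 1 = 4

rB=4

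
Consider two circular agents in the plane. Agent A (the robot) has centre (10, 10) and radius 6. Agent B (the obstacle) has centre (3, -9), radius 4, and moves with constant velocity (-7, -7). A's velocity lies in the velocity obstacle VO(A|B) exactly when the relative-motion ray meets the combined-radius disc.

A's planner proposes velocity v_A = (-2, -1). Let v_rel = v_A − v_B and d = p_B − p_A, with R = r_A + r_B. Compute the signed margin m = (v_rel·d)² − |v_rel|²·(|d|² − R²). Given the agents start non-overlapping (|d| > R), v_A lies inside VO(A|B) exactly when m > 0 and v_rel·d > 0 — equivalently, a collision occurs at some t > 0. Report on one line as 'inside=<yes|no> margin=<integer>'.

d = (-7, -19),  |d|² = 410;  R = 6+4 = 10,  c = 410−10² = 310
v_rel = (5, 6),  |v_rel|² = 61;  v_rel·d = (5)·(-7) + (6)·(-19) = -149
61·t² + 298·t + 310 = 0  ⇒  m = (-149)² − 61·310 = 3291
m = 3291 > 0,  v_rel·d = -149 < 0  ⇒  outside

inside=no margin=3291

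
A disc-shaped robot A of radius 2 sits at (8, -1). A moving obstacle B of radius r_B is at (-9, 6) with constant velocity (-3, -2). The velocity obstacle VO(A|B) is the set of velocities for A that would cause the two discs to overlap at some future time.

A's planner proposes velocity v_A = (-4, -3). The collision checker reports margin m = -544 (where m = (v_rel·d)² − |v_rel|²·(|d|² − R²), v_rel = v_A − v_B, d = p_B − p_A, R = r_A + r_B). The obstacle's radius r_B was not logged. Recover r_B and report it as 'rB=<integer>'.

m = -544
d = (-17, 7);  v_rel = (-1, -1),  |v_rel|² = 2
v_rel×d = (-1)·(7) − (-1)·(-17) = -24
since m = R²·2 − (-24)²:  R² = (576 + -544) / 2 = 16
R = √16 = 4  ⇒  r_B = 4 − 2 = 2

rB=2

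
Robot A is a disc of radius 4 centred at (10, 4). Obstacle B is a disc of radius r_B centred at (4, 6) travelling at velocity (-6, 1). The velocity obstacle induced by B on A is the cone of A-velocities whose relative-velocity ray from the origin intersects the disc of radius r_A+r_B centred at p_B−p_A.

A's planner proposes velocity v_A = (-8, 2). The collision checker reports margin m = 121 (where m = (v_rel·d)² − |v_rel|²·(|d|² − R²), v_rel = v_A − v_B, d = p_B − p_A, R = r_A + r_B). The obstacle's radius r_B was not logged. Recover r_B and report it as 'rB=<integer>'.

m = 121
d = (-6, 2);  v_rel = (-2, 1),  |v_rel|² = 5
v_rel×d = (-2)·(2) − (1)·(-6) = 2
since m = R²·5 − 2²:  R² = (4 + 121) / 5 = 25
R = √25 = 5  ⇒  r_B = 5 − 4 = 1

rB=1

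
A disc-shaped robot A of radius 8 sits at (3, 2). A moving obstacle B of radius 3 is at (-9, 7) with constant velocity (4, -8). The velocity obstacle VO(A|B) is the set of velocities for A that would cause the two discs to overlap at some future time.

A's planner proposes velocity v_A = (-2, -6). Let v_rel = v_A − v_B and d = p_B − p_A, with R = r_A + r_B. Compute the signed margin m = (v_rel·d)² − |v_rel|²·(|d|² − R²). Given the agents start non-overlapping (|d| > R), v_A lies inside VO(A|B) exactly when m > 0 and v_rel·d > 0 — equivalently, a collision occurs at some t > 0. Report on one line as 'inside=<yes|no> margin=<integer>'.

d = (-12, 5),  |d|² = 169;  R = 8+3 = 11,  c = 169−11² = 48
v_rel = (-6, 2),  |v_rel|² = 40;  v_rel·d = (-6)·(-12) + (2)·(5) = 82
40·t² − 164·t + 48 = 0  ⇒  m = 82² − 40·48 = 4804
m = 4804 > 0,  v_rel·d = 82 > 0  ⇒  inside

inside=yes margin=4804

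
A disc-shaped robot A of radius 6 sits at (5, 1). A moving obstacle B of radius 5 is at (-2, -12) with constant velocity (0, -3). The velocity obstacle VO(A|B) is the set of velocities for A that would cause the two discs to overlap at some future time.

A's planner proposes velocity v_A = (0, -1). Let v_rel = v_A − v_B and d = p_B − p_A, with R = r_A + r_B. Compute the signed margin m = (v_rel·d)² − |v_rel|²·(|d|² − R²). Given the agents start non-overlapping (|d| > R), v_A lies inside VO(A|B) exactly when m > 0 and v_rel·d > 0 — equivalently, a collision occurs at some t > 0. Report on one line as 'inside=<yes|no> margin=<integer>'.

d = (-7, -13),  |d|² = 218;  R = 6+5 = 11,  c = 218−11² = 97
v_rel = (0, 2),  |v_rel|² = 4;  v_rel·d = (0)·(-7) + (2)·(-13) = -26
4·t² + 52·t + 97 = 0  ⇒  m = (-26)² − 4·97 = 288
m = 288 > 0,  v_rel·d = -26 < 0  ⇒  outside

inside=no margin=288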